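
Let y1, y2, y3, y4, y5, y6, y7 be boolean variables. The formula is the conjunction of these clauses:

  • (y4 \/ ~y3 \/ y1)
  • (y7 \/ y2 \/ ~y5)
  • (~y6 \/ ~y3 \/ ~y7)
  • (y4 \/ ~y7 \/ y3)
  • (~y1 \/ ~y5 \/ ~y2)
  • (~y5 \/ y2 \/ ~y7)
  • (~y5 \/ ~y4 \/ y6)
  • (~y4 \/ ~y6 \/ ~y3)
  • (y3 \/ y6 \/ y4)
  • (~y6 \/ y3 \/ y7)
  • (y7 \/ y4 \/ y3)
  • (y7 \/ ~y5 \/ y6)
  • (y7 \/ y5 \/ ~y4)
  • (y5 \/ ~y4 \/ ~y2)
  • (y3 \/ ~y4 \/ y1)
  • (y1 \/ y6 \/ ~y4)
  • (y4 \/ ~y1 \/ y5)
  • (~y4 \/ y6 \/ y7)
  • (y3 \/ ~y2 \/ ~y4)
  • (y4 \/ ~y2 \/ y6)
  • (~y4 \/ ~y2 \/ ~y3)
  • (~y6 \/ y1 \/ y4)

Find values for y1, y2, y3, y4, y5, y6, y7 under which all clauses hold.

Set y1 = True and propagate.
Try y2 = False.
Set y3 = False and propagate.
The remaining clauses are satisfied by y4 = True, y5 = False, y6 = False, y7 = True.
Check each clause:
  1. (y1 \/ ~y3 \/ y4) — y1 is true.
  2. (y7 \/ y2 \/ ~y5) — ~y5 is true.
  3. (~y6 \/ ~y3 \/ ~y7) — ~y6 is true.
  4. (~y7 \/ y4 \/ y3) — y4 is true.
  5. (~y2 \/ ~y5 \/ ~y1) — ~y5 is true.
  6. (y2 \/ ~y5 \/ ~y7) — ~y5 is true.
  7. (~y4 \/ y6 \/ ~y5) — ~y5 is true.
  8. (~y6 \/ ~y4 \/ ~y3) — ~y6 is true.
  9. (y3 \/ y4 \/ y6) — y4 is true.
  10. (~y6 \/ y7 \/ y3) — ~y6 is true.
  11. (y4 \/ y3 \/ y7) — y4 is true.
  12. (y7 \/ y6 \/ ~y5) — ~y5 is true.
  13. (~y4 \/ y5 \/ y7) — y7 is true.
  14. (~y2 \/ ~y4 \/ y5) — ~y2 is true.
  15. (~y4 \/ y3 \/ y1) — y1 is true.
  16. (y6 \/ y1 \/ ~y4) — y1 is true.
  17. (~y1 \/ y5 \/ y4) — y4 is true.
  18. (y7 \/ y6 \/ ~y4) — y7 is true.
  19. (y3 \/ ~y4 \/ ~y2) — ~y2 is true.
  20. (y4 \/ y6 \/ ~y2) — y4 is true.
  21. (~y4 \/ ~y3 \/ ~y2) — ~y3 is true.
  22. (~y6 \/ y1 \/ y4) — y1 is true.

y1=True  y2=False  y3=False  y4=True  y5=False  y6=False  y7=True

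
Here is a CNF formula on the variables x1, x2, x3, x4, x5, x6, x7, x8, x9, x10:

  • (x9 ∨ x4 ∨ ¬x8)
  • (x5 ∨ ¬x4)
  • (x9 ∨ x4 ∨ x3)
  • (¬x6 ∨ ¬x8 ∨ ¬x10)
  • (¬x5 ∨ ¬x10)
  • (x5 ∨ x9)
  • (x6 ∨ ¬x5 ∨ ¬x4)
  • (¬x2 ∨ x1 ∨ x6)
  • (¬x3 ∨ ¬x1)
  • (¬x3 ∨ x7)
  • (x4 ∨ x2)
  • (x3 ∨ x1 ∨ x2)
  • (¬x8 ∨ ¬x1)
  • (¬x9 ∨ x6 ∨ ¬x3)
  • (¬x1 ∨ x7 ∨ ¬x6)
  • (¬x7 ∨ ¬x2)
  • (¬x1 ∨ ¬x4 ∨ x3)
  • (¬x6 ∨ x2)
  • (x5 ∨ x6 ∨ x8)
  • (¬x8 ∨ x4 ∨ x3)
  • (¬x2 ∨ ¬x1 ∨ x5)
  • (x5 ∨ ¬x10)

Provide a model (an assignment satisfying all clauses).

x1 = 0, x2 = 1, x3 = 0, x4 = 1, x5 = 1, x6 = 1, x7 = 0, x8 = 0, x9 = 1, x10 = 0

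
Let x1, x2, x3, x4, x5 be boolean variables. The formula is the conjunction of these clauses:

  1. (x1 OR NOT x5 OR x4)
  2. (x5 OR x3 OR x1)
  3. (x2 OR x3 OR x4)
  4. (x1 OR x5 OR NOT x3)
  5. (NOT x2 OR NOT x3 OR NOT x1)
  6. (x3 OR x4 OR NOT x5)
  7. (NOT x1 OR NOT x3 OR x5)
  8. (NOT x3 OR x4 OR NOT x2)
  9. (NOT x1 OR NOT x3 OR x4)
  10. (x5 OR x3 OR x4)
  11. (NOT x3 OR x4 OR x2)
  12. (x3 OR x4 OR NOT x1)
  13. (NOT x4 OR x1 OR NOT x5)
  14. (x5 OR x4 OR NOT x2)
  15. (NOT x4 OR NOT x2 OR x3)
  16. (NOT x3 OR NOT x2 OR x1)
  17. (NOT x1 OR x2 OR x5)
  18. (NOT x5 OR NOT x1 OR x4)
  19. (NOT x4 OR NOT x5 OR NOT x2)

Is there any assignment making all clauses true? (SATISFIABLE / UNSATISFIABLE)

SATISFIABLE

Try x1 = True.
Branch on x2: take x2 = False.
  then x5 is forced to True.
  then x4 is forced to True.
x3 is now unconstrained; take x3 = True.
Every clause has at least one true literal under this assignment.
So x1=True  x2=False  x3=True  x4=True  x5=True is a satisfying assignment.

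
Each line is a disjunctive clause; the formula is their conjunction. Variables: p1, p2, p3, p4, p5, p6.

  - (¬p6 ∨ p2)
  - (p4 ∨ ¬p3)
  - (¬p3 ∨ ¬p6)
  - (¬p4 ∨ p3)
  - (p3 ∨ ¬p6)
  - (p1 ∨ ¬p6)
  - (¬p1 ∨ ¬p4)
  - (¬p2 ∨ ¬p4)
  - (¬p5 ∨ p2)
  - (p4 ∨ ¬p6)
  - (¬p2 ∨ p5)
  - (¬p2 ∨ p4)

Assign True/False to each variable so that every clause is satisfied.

p1 = F, p2 = F, p3 = F, p4 = F, p5 = F, p6 = F

p6 occurs only negated in the remaining clauses — set p6 = False.
Branch on p1: take p1 = False.
For the remaining variables, p2 = False, p3 = False, p4 = False, p5 = False works.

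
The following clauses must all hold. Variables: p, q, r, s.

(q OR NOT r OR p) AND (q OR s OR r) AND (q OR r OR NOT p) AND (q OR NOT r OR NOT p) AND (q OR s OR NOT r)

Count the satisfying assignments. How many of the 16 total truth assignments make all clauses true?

9

Split on q, then r.
  q=1, r=1: remaining (p,s) ∈ {(0,0); (0,1); (1,0); (1,1)} — 4.
  q=1, r=0: remaining (p,s) ∈ {(0,0); (0,1); (1,0); (1,1)} — 4.
  q=0, r=1: a clause becomes empty — 0.
  q=0, r=0: remaining (p,s) ∈ {(0,1)} — 1.
Total: 4 + 4 + 0 + 1 = 9.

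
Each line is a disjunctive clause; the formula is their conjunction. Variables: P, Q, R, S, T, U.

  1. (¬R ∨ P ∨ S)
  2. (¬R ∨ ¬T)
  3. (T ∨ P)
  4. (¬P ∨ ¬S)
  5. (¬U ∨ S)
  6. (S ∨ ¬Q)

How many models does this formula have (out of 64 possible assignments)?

8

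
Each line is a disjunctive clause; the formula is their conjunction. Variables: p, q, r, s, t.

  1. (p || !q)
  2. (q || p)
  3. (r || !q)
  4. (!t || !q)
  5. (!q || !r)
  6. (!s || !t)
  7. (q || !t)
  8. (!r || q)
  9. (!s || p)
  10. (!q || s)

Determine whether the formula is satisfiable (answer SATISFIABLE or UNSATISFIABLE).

p occurs only positively in the remaining clauses — set p = True.
t occurs only negated in the remaining clauses — set t = False.
Try q = False.
  then r is forced to False.
s is now unconstrained; take s = True.
So p=True, q=False, r=False, s=True, t=False is a satisfying assignment.

SATISFIABLE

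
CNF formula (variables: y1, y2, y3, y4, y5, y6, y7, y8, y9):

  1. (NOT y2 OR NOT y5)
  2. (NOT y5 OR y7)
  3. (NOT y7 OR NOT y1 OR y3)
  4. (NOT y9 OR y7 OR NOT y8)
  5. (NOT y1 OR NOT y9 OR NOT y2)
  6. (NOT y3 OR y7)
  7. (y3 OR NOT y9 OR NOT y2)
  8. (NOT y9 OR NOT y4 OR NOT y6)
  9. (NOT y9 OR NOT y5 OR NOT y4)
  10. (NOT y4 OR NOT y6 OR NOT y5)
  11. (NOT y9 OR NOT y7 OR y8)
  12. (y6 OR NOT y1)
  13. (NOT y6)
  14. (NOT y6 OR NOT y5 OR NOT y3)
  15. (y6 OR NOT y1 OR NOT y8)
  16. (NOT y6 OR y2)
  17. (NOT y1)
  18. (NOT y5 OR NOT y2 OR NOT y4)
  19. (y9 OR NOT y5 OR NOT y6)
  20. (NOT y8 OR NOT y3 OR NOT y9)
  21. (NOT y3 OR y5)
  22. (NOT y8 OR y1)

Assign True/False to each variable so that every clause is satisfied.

Unit propagation: (NOT y6) forces y6 = False.
The clause (NOT y1) is unit: y1 must be False.
Unit propagation: (NOT y8) forces y8 = False.
y9 occurs only negated in the remaining clauses — set y9 = False.
Branch on y2: take y2 = True.
  then y5 is forced to False.
  then y3 is forced to False.
y4, y7 are now unconstrained; take y4 = True, y7 = False.
Check each clause:
  1. (NOT y2 OR NOT y5) — NOT y5 is true.
  2. (y7 OR NOT y5) — NOT y5 is true.
  3. (NOT y7 OR NOT y1 OR y3) — NOT y7 is true.
  4. (y7 OR NOT y8 OR NOT y9) — NOT y8 is true.
  5. (NOT y9 OR NOT y2 OR NOT y1) — NOT y1 is true.
  6. (y7 OR NOT y3) — NOT y3 is true.
  7. (NOT y2 OR NOT y9 OR y3) — NOT y9 is true.
  8. (NOT y4 OR NOT y6 OR NOT y9) — NOT y6 is true.
  9. (NOT y5 OR NOT y4 OR NOT y9) — NOT y5 is true.
  10. (NOT y6 OR NOT y5 OR NOT y4) — NOT y6 is true.
  11. (NOT y9 OR NOT y7 OR y8) — NOT y7 is true.
  12. (y6 OR NOT y1) — NOT y1 is true.
  13. (NOT y6) — NOT y6 is true.
  14. (NOT y3 OR NOT y5 OR NOT y6) — NOT y6 is true.
  15. (NOT y8 OR NOT y1 OR y6) — NOT y8 is true.
  16. (NOT y6 OR y2) — y2 is true.
  17. (NOT y1) — NOT y1 is true.
  18. (NOT y2 OR NOT y4 OR NOT y5) — NOT y5 is true.
  19. (NOT y6 OR NOT y5 OR y9) — NOT y6 is true.
  20. (NOT y8 OR NOT y3 OR NOT y9) — NOT y8 is true.
  21. (y5 OR NOT y3) — NOT y3 is true.
  22. (y1 OR NOT y8) — NOT y8 is true.

y1=False  y2=True  y3=False  y4=True  y5=False  y6=False  y7=False  y8=False  y9=False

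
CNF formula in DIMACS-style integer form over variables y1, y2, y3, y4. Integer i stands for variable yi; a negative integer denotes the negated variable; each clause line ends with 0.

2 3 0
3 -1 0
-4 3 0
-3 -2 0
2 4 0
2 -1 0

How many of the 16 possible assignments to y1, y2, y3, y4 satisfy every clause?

2

The models are:
  y1=0 y2=0 y3=1 y4=1
  y1=0 y2=1 y3=0 y4=0
Count: 2.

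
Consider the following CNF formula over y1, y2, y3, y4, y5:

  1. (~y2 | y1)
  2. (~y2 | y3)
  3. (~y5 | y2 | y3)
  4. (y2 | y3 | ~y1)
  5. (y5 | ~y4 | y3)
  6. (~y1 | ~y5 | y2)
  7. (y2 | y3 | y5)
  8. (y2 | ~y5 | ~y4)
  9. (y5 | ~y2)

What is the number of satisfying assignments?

Split on y2, then y5.
  y2=1, y5=1: remaining (y1,y3,y4) ∈ {(1,1,0); (1,1,1)} — 2.
  y2=1, y5=0: a clause becomes empty — 0.
  y2=0, y5=1: remaining (y1,y3,y4) ∈ {(0,1,0)} — 1.
  y2=0, y5=0: remaining (y1,y3,y4) ∈ {(0,1,0); (0,1,1); (1,1,0); (1,1,1)} — 4.
Total: 2 + 0 + 1 + 4 = 7.

7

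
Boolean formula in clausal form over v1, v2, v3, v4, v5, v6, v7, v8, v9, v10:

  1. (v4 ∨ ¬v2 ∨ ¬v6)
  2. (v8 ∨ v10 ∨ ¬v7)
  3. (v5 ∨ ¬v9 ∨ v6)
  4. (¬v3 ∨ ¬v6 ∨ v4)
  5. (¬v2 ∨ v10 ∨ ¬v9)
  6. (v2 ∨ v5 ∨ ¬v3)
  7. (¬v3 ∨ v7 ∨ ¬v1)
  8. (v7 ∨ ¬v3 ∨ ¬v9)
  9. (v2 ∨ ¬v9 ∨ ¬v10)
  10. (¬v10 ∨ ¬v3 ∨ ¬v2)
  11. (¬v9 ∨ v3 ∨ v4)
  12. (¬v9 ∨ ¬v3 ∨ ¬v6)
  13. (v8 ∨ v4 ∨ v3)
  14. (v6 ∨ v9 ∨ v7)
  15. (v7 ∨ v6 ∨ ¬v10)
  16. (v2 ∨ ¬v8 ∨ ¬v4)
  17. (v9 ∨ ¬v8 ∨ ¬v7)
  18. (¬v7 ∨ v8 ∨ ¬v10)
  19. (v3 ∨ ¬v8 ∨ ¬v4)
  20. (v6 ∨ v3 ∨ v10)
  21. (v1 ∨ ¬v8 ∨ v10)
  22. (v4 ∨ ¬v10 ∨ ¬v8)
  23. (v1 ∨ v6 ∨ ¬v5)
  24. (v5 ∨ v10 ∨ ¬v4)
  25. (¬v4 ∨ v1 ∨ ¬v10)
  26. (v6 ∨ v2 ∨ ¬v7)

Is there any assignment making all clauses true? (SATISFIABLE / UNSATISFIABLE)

Try v1 = True.
The remaining clauses are satisfied by v2 = False, v3 = False, v4 = True, v5 = True, v6 = True, v7 = False, v8 = False, v9 = False, v10 = False.
So v1=T, v2=F, v3=F, v4=T, v5=T, v6=T, v7=F, v8=F, v9=F, v10=F is a satisfying assignment.

SATISFIABLE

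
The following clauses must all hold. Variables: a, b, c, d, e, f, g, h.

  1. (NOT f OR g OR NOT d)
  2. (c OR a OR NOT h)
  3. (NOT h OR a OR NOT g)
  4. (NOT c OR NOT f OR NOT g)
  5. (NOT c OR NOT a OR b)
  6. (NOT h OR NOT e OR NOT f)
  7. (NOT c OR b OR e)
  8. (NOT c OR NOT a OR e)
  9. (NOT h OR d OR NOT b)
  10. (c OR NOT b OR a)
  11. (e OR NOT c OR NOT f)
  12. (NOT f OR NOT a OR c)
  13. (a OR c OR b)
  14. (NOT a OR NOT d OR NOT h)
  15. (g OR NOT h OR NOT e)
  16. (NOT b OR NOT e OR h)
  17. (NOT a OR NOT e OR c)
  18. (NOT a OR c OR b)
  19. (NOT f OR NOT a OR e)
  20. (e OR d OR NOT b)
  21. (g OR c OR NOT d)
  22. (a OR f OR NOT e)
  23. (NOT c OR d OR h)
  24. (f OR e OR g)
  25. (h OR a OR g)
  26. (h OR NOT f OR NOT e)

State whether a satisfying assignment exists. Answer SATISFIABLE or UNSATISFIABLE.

Branch on a: take a = True.
Branch on b: take b = True.
For the remaining variables, c = False, d = True, e = False, f = False, g = True, h = False works.
Every clause has at least one true literal under this assignment.
So a=T  b=T  c=F  d=T  e=F  f=F  g=T  h=F is a satisfying assignment.

SATISFIABLE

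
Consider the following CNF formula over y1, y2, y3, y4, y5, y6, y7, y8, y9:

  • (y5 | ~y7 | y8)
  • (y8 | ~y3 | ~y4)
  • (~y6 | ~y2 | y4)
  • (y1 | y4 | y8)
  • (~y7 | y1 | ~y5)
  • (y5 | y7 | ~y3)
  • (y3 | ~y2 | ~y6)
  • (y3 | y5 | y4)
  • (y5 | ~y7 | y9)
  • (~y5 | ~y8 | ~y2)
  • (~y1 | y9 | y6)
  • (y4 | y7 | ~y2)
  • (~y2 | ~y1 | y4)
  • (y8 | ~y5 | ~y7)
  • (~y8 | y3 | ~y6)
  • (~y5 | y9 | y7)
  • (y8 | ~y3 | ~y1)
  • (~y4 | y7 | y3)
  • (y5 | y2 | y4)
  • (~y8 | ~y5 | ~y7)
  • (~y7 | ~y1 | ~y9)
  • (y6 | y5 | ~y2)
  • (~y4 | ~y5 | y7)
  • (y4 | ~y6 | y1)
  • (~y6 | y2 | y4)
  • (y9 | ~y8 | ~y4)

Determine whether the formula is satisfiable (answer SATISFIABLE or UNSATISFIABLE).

Branch on y1: take y1 = False.
Try y2 = False.
Branch on y3: take y3 = True.
The remaining clauses are satisfied by y4 = False, y5 = True, y6 = False, y7 = False, y8 = True, y9 = True.
So y1=F  y2=F  y3=T  y4=F  y5=T  y6=F  y7=F  y8=T  y9=T is a satisfying assignment.

SATISFIABLE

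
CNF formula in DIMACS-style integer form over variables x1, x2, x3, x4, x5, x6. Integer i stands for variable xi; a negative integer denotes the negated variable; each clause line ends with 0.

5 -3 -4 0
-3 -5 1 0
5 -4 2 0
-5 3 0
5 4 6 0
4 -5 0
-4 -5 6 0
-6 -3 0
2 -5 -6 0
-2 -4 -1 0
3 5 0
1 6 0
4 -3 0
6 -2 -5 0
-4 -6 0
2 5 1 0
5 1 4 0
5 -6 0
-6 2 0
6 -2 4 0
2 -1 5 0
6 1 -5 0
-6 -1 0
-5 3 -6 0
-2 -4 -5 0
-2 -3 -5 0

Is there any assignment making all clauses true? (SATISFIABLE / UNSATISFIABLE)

x5 = True:
  propagation gives x3=True, x1=True, x4=True, x6=True; an empty clause results — contradiction.
x5 = False:
  propagation gives x3=True, x4=False; an empty clause results — contradiction.
Every branch closes, so no satisfying assignment exists.

UNSATISFIABLE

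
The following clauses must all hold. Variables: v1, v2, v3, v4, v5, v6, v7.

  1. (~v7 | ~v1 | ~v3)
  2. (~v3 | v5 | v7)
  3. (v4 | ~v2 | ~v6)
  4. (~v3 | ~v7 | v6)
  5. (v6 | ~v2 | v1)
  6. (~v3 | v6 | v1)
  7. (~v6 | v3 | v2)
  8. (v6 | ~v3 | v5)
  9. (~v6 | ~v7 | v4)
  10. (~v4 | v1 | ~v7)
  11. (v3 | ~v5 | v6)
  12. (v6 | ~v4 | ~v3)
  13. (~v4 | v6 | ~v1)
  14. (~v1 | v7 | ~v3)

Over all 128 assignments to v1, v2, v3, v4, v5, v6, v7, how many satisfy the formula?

Case analysis on v6 and v3:
  v6=T, v3=T: remaining (v1,v2,v4,v5,v7) ∈ {(F,F,F,T,F); (F,F,T,T,F); (F,T,T,T,F)} — 3.
  v6=T, v3=F: v5 free; 3 ways for (v1,v2,v4,v7) × 2^1 = 6.
  v6=F, v3=T: a clause becomes empty — 0.
  v6=F, v3=F: 7 of the 32 assignments to (v1,v2,v4,v5,v7) work.
Total: 3 + 6 + 0 + 7 = 16.

16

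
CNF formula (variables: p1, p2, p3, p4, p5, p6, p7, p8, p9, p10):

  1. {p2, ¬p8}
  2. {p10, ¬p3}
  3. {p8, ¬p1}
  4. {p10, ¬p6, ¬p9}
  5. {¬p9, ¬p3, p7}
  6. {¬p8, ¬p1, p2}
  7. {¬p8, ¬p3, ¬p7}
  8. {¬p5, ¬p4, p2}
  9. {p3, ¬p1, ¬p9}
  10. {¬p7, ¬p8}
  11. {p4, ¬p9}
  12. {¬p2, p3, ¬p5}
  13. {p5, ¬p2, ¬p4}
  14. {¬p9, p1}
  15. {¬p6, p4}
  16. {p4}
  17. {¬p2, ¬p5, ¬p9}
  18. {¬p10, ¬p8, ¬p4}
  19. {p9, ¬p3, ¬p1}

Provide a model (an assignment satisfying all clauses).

The clause (p4) is unit: p4 must be True.
Branch on p1: take p1 = False.
  then p9 is forced to False.
For the remaining variables, p2 = False, p3 = False, p5 = False, p6 = True, p7 = False, p8 = False, p10 = False works.
Every clause has at least one true literal under this assignment.

p1 = 0, p2 = 0, p3 = 0, p4 = 1, p5 = 0, p6 = 1, p7 = 0, p8 = 0, p9 = 0, p10 = 0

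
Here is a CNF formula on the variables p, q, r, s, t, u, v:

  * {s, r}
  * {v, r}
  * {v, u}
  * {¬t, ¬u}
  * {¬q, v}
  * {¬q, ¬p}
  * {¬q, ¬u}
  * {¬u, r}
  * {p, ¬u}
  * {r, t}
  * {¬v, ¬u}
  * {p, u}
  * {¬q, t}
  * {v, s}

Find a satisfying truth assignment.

q occurs only negated in the remaining clauses — set q = False.
r occurs only positively in the remaining clauses — set r = True.
Branch on p: take p = True.
Try s = False.
  then v is forced to True.
  then u is forced to False.
t is now unconstrained; take t = True.

p = T  q = F  r = T  s = F  t = T  u = F  v = T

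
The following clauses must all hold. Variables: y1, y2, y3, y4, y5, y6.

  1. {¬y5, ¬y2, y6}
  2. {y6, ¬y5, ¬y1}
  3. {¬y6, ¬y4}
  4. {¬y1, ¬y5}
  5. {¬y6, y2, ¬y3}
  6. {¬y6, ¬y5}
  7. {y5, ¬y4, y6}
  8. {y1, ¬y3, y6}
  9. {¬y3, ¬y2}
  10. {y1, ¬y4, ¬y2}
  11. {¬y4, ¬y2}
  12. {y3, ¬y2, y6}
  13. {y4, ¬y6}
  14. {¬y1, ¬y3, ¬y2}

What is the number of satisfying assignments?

Satisfying assignments:
  y1=F y2=F y3=F y4=F y5=F y6=F
  y1=F y2=F y3=F y4=F y5=T y6=F
  y1=F y2=F y3=F y4=T y5=T y6=F
  y1=T y2=F y3=F y4=F y5=F y6=F
  y1=T y2=F y3=T y4=F y5=F y6=F
That's 5 in total.

5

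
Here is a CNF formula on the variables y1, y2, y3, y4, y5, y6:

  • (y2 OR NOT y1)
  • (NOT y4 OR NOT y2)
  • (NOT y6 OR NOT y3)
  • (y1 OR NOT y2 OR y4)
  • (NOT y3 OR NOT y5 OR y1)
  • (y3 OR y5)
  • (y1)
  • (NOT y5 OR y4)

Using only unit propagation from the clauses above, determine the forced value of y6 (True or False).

False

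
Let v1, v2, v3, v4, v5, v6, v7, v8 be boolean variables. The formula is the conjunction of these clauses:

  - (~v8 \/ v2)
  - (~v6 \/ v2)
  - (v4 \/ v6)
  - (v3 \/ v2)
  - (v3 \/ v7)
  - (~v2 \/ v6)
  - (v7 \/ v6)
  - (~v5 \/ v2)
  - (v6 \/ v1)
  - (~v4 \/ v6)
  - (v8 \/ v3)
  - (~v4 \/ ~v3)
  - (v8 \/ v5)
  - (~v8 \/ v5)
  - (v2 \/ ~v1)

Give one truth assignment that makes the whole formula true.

v1 = 0, v2 = 1, v3 = 1, v4 = 0, v5 = 1, v6 = 1, v7 = 1, v8 = 0

Pure literal: v7 appears only positively; assign v7 = True.
Try v1 = False.
  then v6 is forced to True.
  then v2 is forced to True.
Set v3 = True and propagate.
  then v4 is forced to False.
Set v5 = True and propagate.
v8 is now unconstrained; take v8 = False.
Every clause has at least one true literal under this assignment.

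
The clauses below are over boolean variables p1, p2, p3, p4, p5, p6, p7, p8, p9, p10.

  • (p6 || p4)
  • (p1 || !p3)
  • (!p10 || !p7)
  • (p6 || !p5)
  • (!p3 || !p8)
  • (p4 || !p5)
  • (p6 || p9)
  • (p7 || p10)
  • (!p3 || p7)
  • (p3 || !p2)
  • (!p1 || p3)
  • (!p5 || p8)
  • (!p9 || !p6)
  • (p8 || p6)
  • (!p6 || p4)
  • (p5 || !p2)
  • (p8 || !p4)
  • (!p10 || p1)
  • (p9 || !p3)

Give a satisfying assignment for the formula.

p1 = False  p2 = False  p3 = False  p4 = True  p5 = False  p6 = True  p7 = True  p8 = True  p9 = False  p10 = False

Pure literal: p2 appears only negated; assign p2 = False.
Set p1 = False and propagate.
  then p3 is forced to False.
  then p10 is forced to False.
  then p7 is forced to True.
Set p4 = True and propagate.
  then p8 is forced to True.
For the remaining variables, p5 = False, p6 = True, p9 = False works.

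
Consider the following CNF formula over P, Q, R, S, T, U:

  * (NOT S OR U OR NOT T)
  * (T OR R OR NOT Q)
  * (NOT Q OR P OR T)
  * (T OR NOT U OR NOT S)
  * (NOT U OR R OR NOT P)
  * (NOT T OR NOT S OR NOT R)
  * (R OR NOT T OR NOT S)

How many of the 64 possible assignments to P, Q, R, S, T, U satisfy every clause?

Case analysis on T and R:
  T=T, R=T: forces S=F; P, Q, U free → 2^3 = 8.
  T=T, R=F: Q free; 3 ways for (P,S,U) × 2^1 = 6.
  T=F, R=T: 9 of the 16 assignments to (P,Q,S,U) work.
  T=F, R=F: 5 of the 16 assignments to (P,Q,S,U) work.
Total: 8 + 6 + 9 + 5 = 28.

28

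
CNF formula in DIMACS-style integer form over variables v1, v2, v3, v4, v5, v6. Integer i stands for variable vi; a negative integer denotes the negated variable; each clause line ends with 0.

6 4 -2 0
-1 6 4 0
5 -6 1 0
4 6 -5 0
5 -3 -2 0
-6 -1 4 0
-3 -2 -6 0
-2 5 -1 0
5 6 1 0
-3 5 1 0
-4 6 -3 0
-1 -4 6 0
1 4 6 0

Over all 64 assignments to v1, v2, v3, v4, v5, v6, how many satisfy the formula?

13

Case analysis on v6 and v1:
  v6=T, v1=T: 5 of the 16 assignments to (v2,v3,v4,v5) work.
  v6=T, v1=F: v4 free; 3 ways for (v2,v3,v5) × 2^1 = 6.
  v6=F, v1=T: a clause becomes empty — 0.
  v6=F, v1=F: remaining (v2,v3,v4,v5) ∈ {(F,F,T,T); (T,F,T,T)} — 2.
Total: 5 + 6 + 0 + 2 = 13.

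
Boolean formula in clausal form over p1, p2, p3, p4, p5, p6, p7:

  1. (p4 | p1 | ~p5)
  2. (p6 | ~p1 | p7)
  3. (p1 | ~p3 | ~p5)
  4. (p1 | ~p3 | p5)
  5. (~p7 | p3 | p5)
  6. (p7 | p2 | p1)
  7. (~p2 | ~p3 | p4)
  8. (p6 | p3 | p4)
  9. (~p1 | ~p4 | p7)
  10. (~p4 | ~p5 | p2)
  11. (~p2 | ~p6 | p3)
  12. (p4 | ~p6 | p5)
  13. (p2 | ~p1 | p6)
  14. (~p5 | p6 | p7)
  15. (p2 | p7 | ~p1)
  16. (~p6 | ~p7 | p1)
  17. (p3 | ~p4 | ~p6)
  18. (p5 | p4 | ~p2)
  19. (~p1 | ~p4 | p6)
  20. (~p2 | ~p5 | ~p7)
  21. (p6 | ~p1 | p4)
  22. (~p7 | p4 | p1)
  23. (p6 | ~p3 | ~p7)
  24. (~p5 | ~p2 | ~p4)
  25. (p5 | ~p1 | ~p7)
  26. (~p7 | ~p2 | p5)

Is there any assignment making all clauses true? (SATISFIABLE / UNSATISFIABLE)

SATISFIABLE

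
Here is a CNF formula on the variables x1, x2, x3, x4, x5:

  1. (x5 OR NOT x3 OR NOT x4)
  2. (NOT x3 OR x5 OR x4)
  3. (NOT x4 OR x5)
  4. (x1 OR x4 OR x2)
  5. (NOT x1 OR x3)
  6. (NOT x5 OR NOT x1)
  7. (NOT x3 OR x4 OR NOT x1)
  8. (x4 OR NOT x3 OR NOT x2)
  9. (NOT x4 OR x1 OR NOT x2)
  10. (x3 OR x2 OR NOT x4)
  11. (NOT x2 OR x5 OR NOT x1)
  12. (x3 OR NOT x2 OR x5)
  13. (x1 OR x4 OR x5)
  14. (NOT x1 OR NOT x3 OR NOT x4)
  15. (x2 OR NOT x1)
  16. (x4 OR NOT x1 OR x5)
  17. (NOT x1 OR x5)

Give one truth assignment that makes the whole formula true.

x1=F  x2=T  x3=F  x4=F  x5=T

Set x1 = False and propagate.
The remaining clauses are satisfied by x2 = True, x3 = False, x4 = False, x5 = True.
Check each clause:
  1. (NOT x4 OR NOT x3 OR x5) — NOT x3 is true.
  2. (x4 OR NOT x3 OR x5) — NOT x3 is true.
  3. (x5 OR NOT x4) — NOT x4 is true.
  4. (x2 OR x4 OR x1) — x2 is true.
  5. (x3 OR NOT x1) — NOT x1 is true.
  6. (NOT x1 OR NOT x5) — NOT x1 is true.
  7. (x4 OR NOT x3 OR NOT x1) — NOT x3 is true.
  8. (NOT x2 OR NOT x3 OR x4) — NOT x3 is true.
  9. (NOT x2 OR NOT x4 OR x1) — NOT x4 is true.
  10. (NOT x4 OR x2 OR x3) — x2 is true.
  11. (NOT x1 OR NOT x2 OR x5) — x5 is true.
  12. (x5 OR x3 OR NOT x2) — x5 is true.
  13. (x4 OR x1 OR x5) — x5 is true.
  14. (NOT x4 OR NOT x1 OR NOT x3) — NOT x4 is true.
  15. (x2 OR NOT x1) — x2 is true.
  16. (NOT x1 OR x5 OR x4) — x5 is true.
  17. (NOT x1 OR x5) — x5 is true.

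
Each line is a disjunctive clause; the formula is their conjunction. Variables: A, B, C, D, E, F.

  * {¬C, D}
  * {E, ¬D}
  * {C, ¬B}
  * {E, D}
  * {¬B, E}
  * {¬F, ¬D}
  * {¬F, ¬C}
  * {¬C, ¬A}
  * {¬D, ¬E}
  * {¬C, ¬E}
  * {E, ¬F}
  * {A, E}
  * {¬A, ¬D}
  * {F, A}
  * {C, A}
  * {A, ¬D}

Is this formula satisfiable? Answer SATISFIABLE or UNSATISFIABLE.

Pure literal: B appears only negated; assign B = False.
Set A = True and propagate.
  then C is forced to False.
  then D is forced to False.
  then E is forced to True.
F is now unconstrained; take F = True.
So A = True  B = False  C = False  D = False  E = True  F = True is a satisfying assignment.

SATISFIABLE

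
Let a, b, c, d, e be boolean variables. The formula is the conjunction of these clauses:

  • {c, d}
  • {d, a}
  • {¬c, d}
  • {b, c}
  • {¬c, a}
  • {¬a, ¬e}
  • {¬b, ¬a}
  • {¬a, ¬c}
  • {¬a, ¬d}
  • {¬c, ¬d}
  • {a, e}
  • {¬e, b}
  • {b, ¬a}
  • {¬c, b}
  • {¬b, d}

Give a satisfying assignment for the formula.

Set a = False and propagate.
  then d is forced to True.
  then c is forced to False.
  then b is forced to True.
  then e is forced to True.
Every clause has at least one true literal under this assignment.

a=False  b=True  c=False  d=True  e=True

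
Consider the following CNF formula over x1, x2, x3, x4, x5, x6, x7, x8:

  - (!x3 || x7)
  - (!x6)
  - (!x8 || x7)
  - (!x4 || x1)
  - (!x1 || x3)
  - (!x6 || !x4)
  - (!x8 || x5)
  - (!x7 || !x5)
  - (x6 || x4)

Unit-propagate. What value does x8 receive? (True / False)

(!x6) stands alone — x6 = False.
In (x6 || x4), x6 is now false; x4 must hold, so x4 = True.
(x1 || !x4): since x4 = True, the clause reduces to (x1). x1 = True.
From (!x1 || x3) and x1 = True: x3 = True.
In (x7 || !x3), !x3 is now false; x7 must hold, so x7 = True.
In (!x7 || !x5), !x7 is now false; !x5 must hold, so x5 = False.
In (x5 || !x8), x5 is now false; !x8 must hold, so x8 = False.

False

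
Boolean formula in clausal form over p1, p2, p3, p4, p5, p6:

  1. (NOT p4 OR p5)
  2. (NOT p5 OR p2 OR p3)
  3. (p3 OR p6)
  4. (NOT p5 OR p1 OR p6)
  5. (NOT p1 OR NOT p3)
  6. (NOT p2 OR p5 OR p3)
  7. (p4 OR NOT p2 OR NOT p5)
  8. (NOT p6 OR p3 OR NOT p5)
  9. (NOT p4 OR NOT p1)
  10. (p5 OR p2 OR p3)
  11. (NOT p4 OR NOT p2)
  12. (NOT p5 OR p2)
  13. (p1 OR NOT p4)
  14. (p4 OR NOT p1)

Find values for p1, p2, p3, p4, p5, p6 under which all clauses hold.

p1=False  p2=False  p3=True  p4=False  p5=False  p6=False

Check each clause:
  1. (p5 OR NOT p4) — NOT p4 is true.
  2. (NOT p5 OR p2 OR p3) — p3 is true.
  3. (p3 OR p6) — p3 is true.
  4. (p1 OR NOT p5 OR p6) — NOT p5 is true.
  5. (NOT p1 OR NOT p3) — NOT p1 is true.
  6. (p5 OR NOT p2 OR p3) — p3 is true.
  7. (p4 OR NOT p5 OR NOT p2) — NOT p5 is true.
  8. (NOT p6 OR NOT p5 OR p3) — p3 is true.
  9. (NOT p4 OR NOT p1) — NOT p4 is true.
  10. (p3 OR p5 OR p2) — p3 is true.
  11. (NOT p2 OR NOT p4) — NOT p4 is true.
  12. (p2 OR NOT p5) — NOT p5 is true.
  13. (p1 OR NOT p4) — NOT p4 is true.
  14. (p4 OR NOT p1) — NOT p1 is true.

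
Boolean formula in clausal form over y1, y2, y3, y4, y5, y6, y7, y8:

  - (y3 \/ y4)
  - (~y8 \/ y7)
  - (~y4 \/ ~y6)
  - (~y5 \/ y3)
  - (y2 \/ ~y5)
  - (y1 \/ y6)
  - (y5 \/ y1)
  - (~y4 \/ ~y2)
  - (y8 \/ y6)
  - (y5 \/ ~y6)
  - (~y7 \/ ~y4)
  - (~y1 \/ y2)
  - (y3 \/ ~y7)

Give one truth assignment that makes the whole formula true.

y3 occurs only positively in the remaining clauses — set y3 = True.
Branch on y1: take y1 = True.
  then y2 is forced to True.
  then y4 is forced to False.
Set y5 = False and propagate.
  then y6 is forced to False.
  then y8 is forced to True.
  then y7 is forced to True.
Every clause has at least one true literal under this assignment.

y1=True, y2=True, y3=True, y4=False, y5=False, y6=False, y7=True, y8=True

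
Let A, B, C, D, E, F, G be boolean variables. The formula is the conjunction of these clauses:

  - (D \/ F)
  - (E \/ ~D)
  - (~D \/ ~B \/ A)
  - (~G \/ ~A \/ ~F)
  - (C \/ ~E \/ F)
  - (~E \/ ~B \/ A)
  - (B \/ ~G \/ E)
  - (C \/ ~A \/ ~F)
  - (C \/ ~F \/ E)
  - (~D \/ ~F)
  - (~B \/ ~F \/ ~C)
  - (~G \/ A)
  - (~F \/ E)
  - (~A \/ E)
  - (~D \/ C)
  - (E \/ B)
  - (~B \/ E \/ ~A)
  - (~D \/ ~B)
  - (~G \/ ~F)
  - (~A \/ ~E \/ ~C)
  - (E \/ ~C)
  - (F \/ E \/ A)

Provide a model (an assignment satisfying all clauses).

A = False, B = False, C = True, D = True, E = True, F = False, G = False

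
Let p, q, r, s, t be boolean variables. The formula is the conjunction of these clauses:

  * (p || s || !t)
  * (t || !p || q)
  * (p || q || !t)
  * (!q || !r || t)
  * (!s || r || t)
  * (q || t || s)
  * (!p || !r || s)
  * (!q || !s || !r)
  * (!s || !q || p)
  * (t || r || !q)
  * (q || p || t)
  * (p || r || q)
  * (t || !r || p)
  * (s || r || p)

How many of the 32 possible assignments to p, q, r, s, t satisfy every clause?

5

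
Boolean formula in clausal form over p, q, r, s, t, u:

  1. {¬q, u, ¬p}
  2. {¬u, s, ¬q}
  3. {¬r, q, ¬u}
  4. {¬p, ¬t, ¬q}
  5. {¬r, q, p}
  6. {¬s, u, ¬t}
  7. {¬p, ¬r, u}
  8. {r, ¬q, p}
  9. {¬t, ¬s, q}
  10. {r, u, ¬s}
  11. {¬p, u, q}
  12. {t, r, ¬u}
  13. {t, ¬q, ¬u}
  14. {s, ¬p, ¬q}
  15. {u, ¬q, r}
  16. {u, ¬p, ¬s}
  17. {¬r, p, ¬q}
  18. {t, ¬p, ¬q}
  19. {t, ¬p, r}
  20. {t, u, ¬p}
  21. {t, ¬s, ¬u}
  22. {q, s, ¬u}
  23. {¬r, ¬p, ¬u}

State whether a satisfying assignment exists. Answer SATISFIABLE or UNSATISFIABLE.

SATISFIABLE

Set p = False and propagate.
Try q = False.
  then r is forced to False.
The remaining clauses are satisfied by s = False, t = False, u = False.
So p=0, q=0, r=0, s=0, t=0, u=0 is a satisfying assignment.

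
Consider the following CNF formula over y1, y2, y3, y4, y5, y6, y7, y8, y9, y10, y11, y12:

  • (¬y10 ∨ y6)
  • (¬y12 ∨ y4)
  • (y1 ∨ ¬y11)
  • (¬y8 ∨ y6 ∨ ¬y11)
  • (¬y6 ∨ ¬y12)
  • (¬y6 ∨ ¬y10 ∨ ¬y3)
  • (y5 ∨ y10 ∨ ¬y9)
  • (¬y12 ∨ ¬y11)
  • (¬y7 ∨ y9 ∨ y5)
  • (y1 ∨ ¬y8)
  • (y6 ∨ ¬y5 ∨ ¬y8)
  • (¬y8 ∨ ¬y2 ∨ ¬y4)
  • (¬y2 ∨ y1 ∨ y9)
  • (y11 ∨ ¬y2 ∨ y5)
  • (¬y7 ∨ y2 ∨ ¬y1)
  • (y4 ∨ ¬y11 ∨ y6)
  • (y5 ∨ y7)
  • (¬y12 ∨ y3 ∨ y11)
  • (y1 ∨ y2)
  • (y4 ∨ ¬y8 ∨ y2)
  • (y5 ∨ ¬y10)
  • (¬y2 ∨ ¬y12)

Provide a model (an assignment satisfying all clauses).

y1=True, y2=True, y3=False, y4=False, y5=True, y6=True, y7=False, y8=False, y9=True, y10=True, y11=False, y12=False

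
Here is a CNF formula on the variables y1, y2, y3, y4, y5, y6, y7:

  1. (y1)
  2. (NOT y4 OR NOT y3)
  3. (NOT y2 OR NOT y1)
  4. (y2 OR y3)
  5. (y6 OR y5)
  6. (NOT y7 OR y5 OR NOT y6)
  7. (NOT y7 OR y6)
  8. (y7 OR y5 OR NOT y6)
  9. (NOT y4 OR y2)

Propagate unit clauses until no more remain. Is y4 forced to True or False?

False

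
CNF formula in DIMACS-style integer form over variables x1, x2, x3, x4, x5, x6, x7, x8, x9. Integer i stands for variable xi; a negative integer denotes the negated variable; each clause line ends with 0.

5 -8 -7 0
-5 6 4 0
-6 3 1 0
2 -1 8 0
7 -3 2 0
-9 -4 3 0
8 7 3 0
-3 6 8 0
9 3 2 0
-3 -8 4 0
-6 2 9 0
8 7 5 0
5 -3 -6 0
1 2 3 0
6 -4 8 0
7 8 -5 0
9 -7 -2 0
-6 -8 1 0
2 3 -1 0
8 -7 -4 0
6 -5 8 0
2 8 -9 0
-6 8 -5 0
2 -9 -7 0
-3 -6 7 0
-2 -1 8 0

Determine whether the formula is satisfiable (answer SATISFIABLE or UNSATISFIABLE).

SATISFIABLE

Set x1 = False and propagate.
For the remaining variables, x2 = True, x3 = True, x4 = True, x5 = False, x6 = False, x7 = False, x8 = True, x9 = False works.
Every clause has at least one true literal under this assignment.
So x1 = 0, x2 = 1, x3 = 1, x4 = 1, x5 = 0, x6 = 0, x7 = 0, x8 = 1, x9 = 0 is a satisfying assignment.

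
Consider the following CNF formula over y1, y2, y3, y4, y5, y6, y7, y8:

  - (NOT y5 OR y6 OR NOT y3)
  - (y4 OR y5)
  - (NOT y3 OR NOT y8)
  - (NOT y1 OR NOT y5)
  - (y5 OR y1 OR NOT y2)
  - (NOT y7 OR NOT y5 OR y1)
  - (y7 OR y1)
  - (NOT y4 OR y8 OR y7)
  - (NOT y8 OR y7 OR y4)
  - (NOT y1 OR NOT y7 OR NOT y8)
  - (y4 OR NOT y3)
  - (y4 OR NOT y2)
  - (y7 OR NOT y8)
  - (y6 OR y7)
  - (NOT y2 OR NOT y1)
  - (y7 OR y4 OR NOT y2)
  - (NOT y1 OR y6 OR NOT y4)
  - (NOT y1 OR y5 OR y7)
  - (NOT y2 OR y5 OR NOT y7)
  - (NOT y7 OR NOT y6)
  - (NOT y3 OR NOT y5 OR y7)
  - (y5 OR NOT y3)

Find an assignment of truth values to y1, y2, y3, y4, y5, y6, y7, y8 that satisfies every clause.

y2 occurs only negated in the remaining clauses — set y2 = False.
y3 occurs only negated in the remaining clauses — set y3 = False.
Set y1 = False and propagate.
  then y7 is forced to True.
  then y5 is forced to False.
  then y4 is forced to True.
  then y6 is forced to False.
y8 is now unconstrained; take y8 = True.
Check each clause:
  1. (y6 OR NOT y5 OR NOT y3) — NOT y5 is true.
  2. (y4 OR y5) — y4 is true.
  3. (NOT y8 OR NOT y3) — NOT y3 is true.
  4. (NOT y1 OR NOT y5) — NOT y5 is true.
  5. (y1 OR NOT y2 OR y5) — NOT y2 is true.
  6. (y1 OR NOT y7 OR NOT y5) — NOT y5 is true.
  7. (y7 OR y1) — y7 is true.
  8. (y7 OR NOT y4 OR y8) — y8 is true.
  9. (y7 OR NOT y8 OR y4) — y4 is true.
  10. (NOT y8 OR NOT y1 OR NOT y7) — NOT y1 is true.
  11. (y4 OR NOT y3) — y4 is true.
  12. (NOT y2 OR y4) — y4 is true.
  13. (NOT y8 OR y7) — y7 is true.
  14. (y6 OR y7) — y7 is true.
  15. (NOT y1 OR NOT y2) — NOT y2 is true.
  16. (y7 OR NOT y2 OR y4) — y4 is true.
  17. (y6 OR NOT y4 OR NOT y1) — NOT y1 is true.
  18. (y5 OR y7 OR NOT y1) — NOT y1 is true.
  19. (y5 OR NOT y2 OR NOT y7) — NOT y2 is true.
  20. (NOT y6 OR NOT y7) — NOT y6 is true.
  21. (y7 OR NOT y3 OR NOT y5) — NOT y5 is true.
  22. (NOT y3 OR y5) — NOT y3 is true.

y1=0, y2=0, y3=0, y4=1, y5=0, y6=0, y7=1, y8=1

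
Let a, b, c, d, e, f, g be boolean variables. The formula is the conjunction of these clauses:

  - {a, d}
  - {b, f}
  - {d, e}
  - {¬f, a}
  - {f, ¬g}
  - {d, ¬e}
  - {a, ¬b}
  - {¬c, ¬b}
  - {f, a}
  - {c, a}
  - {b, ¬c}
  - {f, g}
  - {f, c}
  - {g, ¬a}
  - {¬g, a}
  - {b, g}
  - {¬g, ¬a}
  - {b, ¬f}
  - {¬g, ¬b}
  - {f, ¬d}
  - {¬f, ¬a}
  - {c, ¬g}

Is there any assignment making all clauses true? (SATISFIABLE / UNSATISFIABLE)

a = True:
  propagation gives g=True; an empty clause results — contradiction.
a = False:
  propagation gives d=True, f=False; an empty clause results — contradiction.
Every branch closes, so no satisfying assignment exists.

UNSATISFIABLE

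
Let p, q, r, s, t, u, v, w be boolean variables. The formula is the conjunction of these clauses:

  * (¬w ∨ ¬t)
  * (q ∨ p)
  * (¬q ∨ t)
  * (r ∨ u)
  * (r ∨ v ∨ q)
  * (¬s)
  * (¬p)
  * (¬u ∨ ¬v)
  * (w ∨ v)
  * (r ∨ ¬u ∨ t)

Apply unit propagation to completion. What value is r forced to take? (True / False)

True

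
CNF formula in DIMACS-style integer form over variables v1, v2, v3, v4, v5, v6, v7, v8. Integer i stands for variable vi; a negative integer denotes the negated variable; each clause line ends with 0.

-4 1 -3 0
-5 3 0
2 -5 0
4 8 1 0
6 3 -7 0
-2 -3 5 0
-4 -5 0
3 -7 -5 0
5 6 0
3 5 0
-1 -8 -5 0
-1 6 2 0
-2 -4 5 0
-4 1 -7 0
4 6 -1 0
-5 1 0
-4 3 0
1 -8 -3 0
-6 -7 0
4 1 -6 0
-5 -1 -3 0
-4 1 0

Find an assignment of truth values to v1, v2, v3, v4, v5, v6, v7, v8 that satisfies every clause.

v1=T  v2=F  v3=T  v4=F  v5=F  v6=T  v7=F  v8=T

Check each clause:
  1. (!v3 || v1 || !v4) — v1 is true.
  2. (!v5 || v3) — v3 is true.
  3. (!v5 || v2) — !v5 is true.
  4. (v8 || v4 || v1) — v8 is true.
  5. (v3 || !v7 || v6) — !v7 is true.
  6. (v5 || !v2 || !v3) — !v2 is true.
  7. (!v5 || !v4) — !v5 is true.
  8. (!v5 || !v7 || v3) — v3 is true.
  9. (v6 || v5) — v6 is true.
  10. (v5 || v3) — v3 is true.
  11. (!v1 || !v8 || !v5) — !v5 is true.
  12. (v6 || v2 || !v1) — v6 is true.
  13. (v5 || !v4 || !v2) — !v4 is true.
  14. (v1 || !v7 || !v4) — !v7 is true.
  15. (v4 || v6 || !v1) — v6 is true.
  16. (!v5 || v1) — v1 is true.
  17. (!v4 || v3) — v3 is true.
  18. (!v8 || !v3 || v1) — v1 is true.
  19. (!v6 || !v7) — !v7 is true.
  20. (v1 || !v6 || v4) — v1 is true.
  21. (!v3 || !v5 || !v1) — !v5 is true.
  22. (v1 || !v4) — v1 is true.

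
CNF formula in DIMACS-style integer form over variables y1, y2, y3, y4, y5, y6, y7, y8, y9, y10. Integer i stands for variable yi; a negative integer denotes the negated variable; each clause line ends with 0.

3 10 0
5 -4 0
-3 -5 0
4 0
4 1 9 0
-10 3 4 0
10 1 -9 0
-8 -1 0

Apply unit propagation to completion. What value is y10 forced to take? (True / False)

(y4) is a unit clause: y4 = True.
From (!y4 || y5) and y4 = True: y5 = True.
(!y3 || !y5) with y5 = True leaves only !y3, so y3 = False.
(y3 || y10) with y3 = False leaves only y10, so y10 = True.

True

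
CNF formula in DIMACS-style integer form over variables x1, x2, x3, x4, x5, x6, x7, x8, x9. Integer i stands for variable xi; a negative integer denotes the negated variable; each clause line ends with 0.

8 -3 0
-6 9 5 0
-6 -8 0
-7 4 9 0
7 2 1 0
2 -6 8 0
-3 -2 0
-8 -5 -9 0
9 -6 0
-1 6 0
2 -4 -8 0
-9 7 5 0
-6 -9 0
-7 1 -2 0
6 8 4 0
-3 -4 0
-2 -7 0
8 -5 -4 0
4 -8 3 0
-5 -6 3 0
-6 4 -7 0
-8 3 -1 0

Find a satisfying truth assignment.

x1=False  x2=True  x3=False  x4=True  x5=False  x6=False  x7=False  x8=False  x9=False

Check each clause:
  1. (¬x3 ∨ x8) — ¬x3 is true.
  2. (x5 ∨ x9 ∨ ¬x6) — ¬x6 is true.
  3. (¬x8 ∨ ¬x6) — ¬x8 is true.
  4. (x9 ∨ x4 ∨ ¬x7) — ¬x7 is true.
  5. (x1 ∨ x7 ∨ x2) — x2 is true.
  6. (x2 ∨ x8 ∨ ¬x6) — ¬x6 is true.
  7. (¬x3 ∨ ¬x2) — ¬x3 is true.
  8. (¬x8 ∨ ¬x9 ∨ ¬x5) — ¬x8 is true.
  9. (¬x6 ∨ x9) — ¬x6 is true.
  10. (x6 ∨ ¬x1) — ¬x1 is true.
  11. (¬x4 ∨ x2 ∨ ¬x8) — ¬x8 is true.
  12. (¬x9 ∨ x5 ∨ x7) — ¬x9 is true.
  13. (¬x6 ∨ ¬x9) — ¬x6 is true.
  14. (¬x2 ∨ ¬x7 ∨ x1) — ¬x7 is true.
  15. (x8 ∨ x4 ∨ x6) — x4 is true.
  16. (¬x4 ∨ ¬x3) — ¬x3 is true.
  17. (¬x2 ∨ ¬x7) — ¬x7 is true.
  18. (¬x4 ∨ ¬x5 ∨ x8) — ¬x5 is true.
  19. (x3 ∨ x4 ∨ ¬x8) — ¬x8 is true.
  20. (¬x5 ∨ x3 ∨ ¬x6) — ¬x6 is true.
  21. (¬x7 ∨ x4 ∨ ¬x6) — ¬x7 is true.
  22. (x3 ∨ ¬x8 ∨ ¬x1) — ¬x8 is true.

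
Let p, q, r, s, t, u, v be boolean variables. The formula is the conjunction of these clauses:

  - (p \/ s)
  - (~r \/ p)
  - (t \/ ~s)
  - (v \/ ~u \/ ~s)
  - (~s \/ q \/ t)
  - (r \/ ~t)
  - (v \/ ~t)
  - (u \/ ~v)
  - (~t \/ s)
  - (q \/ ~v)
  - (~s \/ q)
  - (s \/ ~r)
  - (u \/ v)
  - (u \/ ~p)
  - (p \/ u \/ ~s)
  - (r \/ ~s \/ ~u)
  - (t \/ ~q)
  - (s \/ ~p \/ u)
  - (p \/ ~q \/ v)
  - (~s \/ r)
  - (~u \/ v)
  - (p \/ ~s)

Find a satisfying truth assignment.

Branch on p: take p = True.
  then u is forced to True.
  then v is forced to True.
  then q is forced to True.
  then t is forced to True.
  then r is forced to True.
  then s is forced to True.

p = True, q = True, r = True, s = True, t = True, u = True, v = True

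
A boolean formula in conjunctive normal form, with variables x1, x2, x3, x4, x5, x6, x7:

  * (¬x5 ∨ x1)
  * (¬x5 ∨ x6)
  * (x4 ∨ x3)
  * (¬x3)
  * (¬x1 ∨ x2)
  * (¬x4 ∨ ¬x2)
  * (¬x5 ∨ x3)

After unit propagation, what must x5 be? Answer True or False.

False

(¬x3) stands alone — x3 = False.
(x4 ∨ x3): since x3 = False, the clause reduces to (x4). x4 = True.
From (¬x4 ∨ ¬x2) and x4 = True: x2 = False.
(¬x1 ∨ x2) with x2 = False leaves only ¬x1, so x1 = False.
(x1 ∨ ¬x5): since x1 = False, the clause reduces to (¬x5). x5 = False.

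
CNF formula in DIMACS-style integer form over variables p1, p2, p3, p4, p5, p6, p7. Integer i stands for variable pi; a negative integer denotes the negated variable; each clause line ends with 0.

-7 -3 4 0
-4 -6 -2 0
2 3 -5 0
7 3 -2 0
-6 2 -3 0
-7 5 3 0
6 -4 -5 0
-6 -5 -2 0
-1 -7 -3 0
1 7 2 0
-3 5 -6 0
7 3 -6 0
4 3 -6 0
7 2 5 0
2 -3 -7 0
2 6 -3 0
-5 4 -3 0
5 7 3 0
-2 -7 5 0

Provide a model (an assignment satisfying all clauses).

p1=F, p2=T, p3=F, p4=F, p5=T, p6=F, p7=T

Set p1 = False and propagate.
Try p2 = True.
For the remaining variables, p3 = False, p4 = False, p5 = True, p6 = False, p7 = True works.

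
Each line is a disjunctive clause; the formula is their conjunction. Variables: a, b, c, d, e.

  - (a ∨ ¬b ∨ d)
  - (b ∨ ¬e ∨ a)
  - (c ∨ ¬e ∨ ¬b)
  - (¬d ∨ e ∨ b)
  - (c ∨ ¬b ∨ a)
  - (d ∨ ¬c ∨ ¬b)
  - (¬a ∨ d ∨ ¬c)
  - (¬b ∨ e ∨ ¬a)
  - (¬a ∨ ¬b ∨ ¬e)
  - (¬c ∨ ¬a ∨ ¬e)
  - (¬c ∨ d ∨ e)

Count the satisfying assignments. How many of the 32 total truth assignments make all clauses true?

6

The models are:
  a=0 b=0 c=0 d=0 e=0
  a=0 b=1 c=1 d=1 e=0
  a=0 b=1 c=1 d=1 e=1
  a=1 b=0 c=0 d=0 e=0
  a=1 b=0 c=0 d=0 e=1
  a=1 b=0 c=0 d=1 e=1
That's 6 in total.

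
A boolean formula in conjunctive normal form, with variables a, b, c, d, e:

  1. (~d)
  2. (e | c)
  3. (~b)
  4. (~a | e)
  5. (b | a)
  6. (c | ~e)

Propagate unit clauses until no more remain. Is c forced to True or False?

True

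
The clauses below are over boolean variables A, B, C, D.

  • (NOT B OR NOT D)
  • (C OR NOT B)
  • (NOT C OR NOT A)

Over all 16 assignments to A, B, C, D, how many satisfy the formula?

7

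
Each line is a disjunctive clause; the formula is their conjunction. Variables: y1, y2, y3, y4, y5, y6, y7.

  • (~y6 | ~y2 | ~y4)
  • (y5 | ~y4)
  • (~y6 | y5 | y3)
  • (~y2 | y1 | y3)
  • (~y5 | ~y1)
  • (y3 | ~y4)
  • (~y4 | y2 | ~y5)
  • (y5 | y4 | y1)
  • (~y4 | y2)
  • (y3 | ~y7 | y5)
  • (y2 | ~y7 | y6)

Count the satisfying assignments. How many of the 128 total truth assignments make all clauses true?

Case analysis on y4 and y5:
  y4=T, y5=T: remaining (y1,y2,y3,y6,y7) ∈ {(F,T,T,F,F); (F,T,T,F,T)} — 2.
  y4=T, y5=F: a clause becomes empty — 0.
  y4=F, y5=T: 10 of the 32 assignments to (y1,y2,y3,y6,y7) work.
  y4=F, y5=F: 9 of the 32 assignments to (y1,y2,y3,y6,y7) work.
Total: 2 + 0 + 10 + 9 = 21.

21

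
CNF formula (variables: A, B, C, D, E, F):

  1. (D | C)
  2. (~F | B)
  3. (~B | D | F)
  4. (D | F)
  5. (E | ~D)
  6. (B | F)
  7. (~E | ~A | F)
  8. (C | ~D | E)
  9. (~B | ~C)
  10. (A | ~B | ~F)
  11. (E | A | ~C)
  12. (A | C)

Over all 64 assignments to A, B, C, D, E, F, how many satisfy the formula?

Satisfying assignments:
  A=1 B=1 C=0 D=1 E=1 F=1
That's 1 in total.

1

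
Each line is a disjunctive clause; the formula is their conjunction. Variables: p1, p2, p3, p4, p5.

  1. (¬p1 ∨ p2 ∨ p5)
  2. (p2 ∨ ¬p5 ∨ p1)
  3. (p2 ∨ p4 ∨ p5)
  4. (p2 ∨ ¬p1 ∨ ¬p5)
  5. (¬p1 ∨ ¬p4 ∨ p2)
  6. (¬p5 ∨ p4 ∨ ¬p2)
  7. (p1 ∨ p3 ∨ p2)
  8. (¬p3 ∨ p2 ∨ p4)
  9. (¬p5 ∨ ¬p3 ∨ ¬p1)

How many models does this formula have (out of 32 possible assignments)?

12

Case analysis on p2 and p1:
  p2=1, p1=1: 5 of the 8 assignments to (p3,p4,p5) work.
  p2=1, p1=0: p3 free; 3 ways for (p4,p5) × 2^1 = 6.
  p2=0, p1=1: a clause becomes empty — 0.
  p2=0, p1=0: remaining (p3,p4,p5) ∈ {(1,1,0)} — 1.
Total: 5 + 6 + 0 + 1 = 12.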